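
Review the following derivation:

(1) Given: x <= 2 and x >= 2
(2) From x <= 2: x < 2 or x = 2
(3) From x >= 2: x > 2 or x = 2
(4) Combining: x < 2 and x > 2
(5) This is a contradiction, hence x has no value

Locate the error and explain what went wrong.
Step 4: Combining: x < 2 and x > 2

Step 4 incorrectly combines the conditions. From x <= 2 and x >= 2, the intersection is x = 2. The error treats the 'or' cases as 'and' requirements. The correct conclusion is that x = 2 is the unique solution, not that no solution exists.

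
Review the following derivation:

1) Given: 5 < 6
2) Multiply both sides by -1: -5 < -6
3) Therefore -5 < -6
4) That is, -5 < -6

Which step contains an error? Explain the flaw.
Step 2: Multiply both sides by -1: -5 < -6

Step 2 multiplies both sides by -1 but fails to reverse the inequality sign. When multiplying (or dividing) an inequality by a negative number, the direction must be reversed. Since 5 < 6, we should get -5 > -6, i.e., -5 > -6.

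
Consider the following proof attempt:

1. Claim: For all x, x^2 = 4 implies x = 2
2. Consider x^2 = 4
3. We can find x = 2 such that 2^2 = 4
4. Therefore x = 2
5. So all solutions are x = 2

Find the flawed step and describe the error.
Step 4: Therefore x = 2

Step 4 incorrectly concludes that x = 2 is the only solution. The proof shows that x = 2 is A solution (existence), but does not show it is the ONLY solution (uniqueness). In fact, x = -2 is also a solution since (-2)^2 = 4. Finding one solution doesn't prove there are no others.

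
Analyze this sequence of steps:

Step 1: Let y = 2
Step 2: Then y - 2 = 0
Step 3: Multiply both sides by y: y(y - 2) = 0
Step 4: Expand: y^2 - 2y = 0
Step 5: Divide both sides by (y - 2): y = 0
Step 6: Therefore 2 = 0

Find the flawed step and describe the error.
Step 5: Divide both sides by (y - 2): y = 0

Step 5 divides both sides by (y - 2). However, since y = 2, we have (y - 2) = 0. Division by zero is undefined, making this step invalid.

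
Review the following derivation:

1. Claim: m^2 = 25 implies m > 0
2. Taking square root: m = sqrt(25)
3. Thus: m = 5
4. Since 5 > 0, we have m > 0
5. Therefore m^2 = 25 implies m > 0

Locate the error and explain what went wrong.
Step 2: Taking square root: m = sqrt(25)

Step 2 takes the square root and assumes the positive root only. The equation m^2 = 25 actually has two solutions: m = 5 and m = -5. The proof silently assumes m > 0 without justification, then uses this assumption to conclude m > 0, which is circular. The counterexample m = -5 shows the claim is false.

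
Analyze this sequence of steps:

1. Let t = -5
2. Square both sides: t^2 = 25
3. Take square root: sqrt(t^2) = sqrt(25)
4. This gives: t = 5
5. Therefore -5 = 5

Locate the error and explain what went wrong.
Step 4: This gives: t = 5

Step 4 incorrectly states that sqrt(t^2) = t. The correct identity is sqrt(t^2) = |t|. Since t = -5 < 0, we have sqrt(t^2) = |-5| = 5, not t = -5.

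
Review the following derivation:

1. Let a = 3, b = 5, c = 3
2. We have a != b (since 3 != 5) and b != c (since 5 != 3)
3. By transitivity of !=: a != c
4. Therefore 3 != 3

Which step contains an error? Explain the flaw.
Step 3: By transitivity of !=: a != c

Step 3 incorrectly applies transitivity to the '!=' relation. Transitivity states: if a R b and b R c, then a R c. However, '!=' is not transitive. Counterexample: 3 != 5 and 5 != 3, but 3 = 3 (both equal 3). Transitivity holds for relations like <, <=, =, but not for !=.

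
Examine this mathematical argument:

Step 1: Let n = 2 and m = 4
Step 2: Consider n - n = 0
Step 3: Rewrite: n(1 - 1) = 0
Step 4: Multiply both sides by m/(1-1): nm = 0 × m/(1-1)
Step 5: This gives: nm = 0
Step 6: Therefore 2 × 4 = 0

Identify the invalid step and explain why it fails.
Step 4: Multiply both sides by m/(1-1): nm = 0 × m/(1-1)

Step 4 multiplies both sides by m/(1-1). However, 1-1 = 0, so this is multiplication by m/0, which is undefined. We cannot multiply by an undefined expression.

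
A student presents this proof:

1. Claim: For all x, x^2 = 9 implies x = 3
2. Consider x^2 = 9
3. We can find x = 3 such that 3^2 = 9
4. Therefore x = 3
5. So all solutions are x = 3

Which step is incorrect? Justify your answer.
Step 4: Therefore x = 3

Step 4 incorrectly concludes that x = 3 is the only solution. The proof shows that x = 3 is A solution (existence), but does not show it is the ONLY solution (uniqueness). In fact, x = -3 is also a solution since (-3)^2 = 9. Finding one solution doesn't prove there are no others.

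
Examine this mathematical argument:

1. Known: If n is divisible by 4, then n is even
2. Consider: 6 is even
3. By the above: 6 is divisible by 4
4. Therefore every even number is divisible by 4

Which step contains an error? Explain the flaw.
Step 3: By the above: 6 is divisible by 4

Step 3 commits the fallacy of affirming the consequent. The known fact 'divisible by 4 → even' does NOT imply 'even → divisible by 4'. That would be the converse, which is false. For example, 6 is even but 6 ÷ 4 = 1.50, which is not an integer.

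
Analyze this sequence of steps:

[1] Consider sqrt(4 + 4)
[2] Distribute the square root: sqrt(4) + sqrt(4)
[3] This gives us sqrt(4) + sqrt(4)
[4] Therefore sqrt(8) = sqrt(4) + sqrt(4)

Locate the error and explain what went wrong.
Step 2: Distribute the square root: sqrt(4) + sqrt(4)

Step 2 incorrectly 'distributes' the square root over addition. The square root function does not distribute: sqrt(a + b) ≠ sqrt(a) + sqrt(b). In fact, sqrt(4 + 4) = sqrt(8) ≈ 2.8284, while sqrt(4) + sqrt(4) ≈ 4.0000.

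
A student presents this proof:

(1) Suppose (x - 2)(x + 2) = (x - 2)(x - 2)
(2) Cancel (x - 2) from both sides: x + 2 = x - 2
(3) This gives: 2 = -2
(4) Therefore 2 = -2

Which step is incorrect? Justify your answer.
Step 2: Cancel (x - 2) from both sides: x + 2 = x - 2

Step 2 cancels (x - 2) from both sides. This is only valid if (x - 2) ≠ 0, i.e., x ≠ 2. When x = 2, both sides equal zero regardless of the other factors. The correct approach requires considering x = 2 as a separate case.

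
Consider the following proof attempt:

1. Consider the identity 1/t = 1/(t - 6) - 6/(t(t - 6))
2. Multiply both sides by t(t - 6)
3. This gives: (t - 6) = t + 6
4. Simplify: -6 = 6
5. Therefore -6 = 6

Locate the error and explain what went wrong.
Step 3: This gives: (t - 6) = t + 6

Step 3 makes a sign error when clearing denominators. Multiplying -6/(t(t - 6)) by t(t - 6) gives -6, not +6. The correct result is (t - 6) = t - 6, which is trivially true, not (t - 6) = t + 6. (Step 1 is a valid identity: 1/(t - 6) - 6/(t(t - 6)) = (t - 6)/(t(t - 6)) = 1/t.)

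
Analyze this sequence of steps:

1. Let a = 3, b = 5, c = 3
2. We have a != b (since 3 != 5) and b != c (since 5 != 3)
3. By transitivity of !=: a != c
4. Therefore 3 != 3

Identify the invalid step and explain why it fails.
Step 3: By transitivity of !=: a != c

Step 3 incorrectly applies transitivity to the '!=' relation. Transitivity states: if a R b and b R c, then a R c. However, '!=' is not transitive. Counterexample: 3 != 5 and 5 != 3, but 3 = 3 (both equal 3). Transitivity holds for relations like <, <=, =, but not for !=.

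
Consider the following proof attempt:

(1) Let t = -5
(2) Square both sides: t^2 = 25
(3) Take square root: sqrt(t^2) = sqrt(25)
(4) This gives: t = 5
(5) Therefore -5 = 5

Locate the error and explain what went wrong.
Step 4: This gives: t = 5

Step 4 incorrectly states that sqrt(t^2) = t. The correct identity is sqrt(t^2) = |t|. Since t = -5 < 0, we have sqrt(t^2) = |-5| = 5, not t = -5.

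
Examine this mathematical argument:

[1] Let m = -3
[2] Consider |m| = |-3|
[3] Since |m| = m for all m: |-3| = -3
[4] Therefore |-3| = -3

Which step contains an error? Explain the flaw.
Step 3: Since |m| = m for all m: |-3| = -3

Step 3 incorrectly states that |m| = m for all m. The correct definition is |m| = m when m >= 0, and |m| = -m when m < 0. Since -3 < 0, we have |-3| = -(-3) = 3, not -3.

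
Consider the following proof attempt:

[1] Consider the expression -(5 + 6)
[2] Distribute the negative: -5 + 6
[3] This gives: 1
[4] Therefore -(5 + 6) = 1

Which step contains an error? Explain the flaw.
Step 2: Distribute the negative: -5 + 6

Step 2 incorrectly distributes the negative sign. The correct distribution is -(5 + 6) = -5 - 6 = -11. The negative must be applied to both terms, not just the first. The error treats -(5 + 6) as -5 + 6, which equals 1 instead of -11.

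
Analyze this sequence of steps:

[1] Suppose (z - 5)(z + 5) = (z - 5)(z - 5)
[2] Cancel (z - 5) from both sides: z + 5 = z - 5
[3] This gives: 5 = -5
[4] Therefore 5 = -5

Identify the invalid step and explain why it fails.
Step 2: Cancel (z - 5) from both sides: z + 5 = z - 5

Step 2 cancels (z - 5) from both sides. This is only valid if (z - 5) ≠ 0, i.e., z ≠ 5. When z = 5, both sides equal zero regardless of the other factors. The correct approach requires considering z = 5 as a separate case.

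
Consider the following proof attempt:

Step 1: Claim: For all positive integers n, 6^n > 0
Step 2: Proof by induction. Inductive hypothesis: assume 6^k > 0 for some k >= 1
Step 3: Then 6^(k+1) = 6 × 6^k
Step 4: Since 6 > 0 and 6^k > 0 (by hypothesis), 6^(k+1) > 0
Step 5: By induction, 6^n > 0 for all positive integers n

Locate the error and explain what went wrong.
Step 5: By induction, 6^n > 0 for all positive integers n

Step 5 concludes the proof by induction, but no base case was ever established. A valid induction proof requires: (1) a base case proving 6^1 > 0, and (2) an inductive step showing IF 6^k > 0 THEN 6^(k+1) > 0. Steps 2-4 correctly establish the inductive step, but without the base case the conclusion in step 5 does not follow.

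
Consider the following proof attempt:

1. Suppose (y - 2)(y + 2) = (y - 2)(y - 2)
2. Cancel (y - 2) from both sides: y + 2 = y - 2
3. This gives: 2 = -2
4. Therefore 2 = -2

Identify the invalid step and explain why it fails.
Step 2: Cancel (y - 2) from both sides: y + 2 = y - 2

Step 2 cancels (y - 2) from both sides. This is only valid if (y - 2) ≠ 0, i.e., y ≠ 2. When y = 2, both sides equal zero regardless of the other factors. The correct approach requires considering y = 2 as a separate case.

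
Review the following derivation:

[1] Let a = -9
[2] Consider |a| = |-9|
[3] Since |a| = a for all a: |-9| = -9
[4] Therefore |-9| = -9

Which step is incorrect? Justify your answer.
Step 3: Since |a| = a for all a: |-9| = -9

Step 3 incorrectly states that |a| = a for all a. The correct definition is |a| = a when a >= 0, and |a| = -a when a < 0. Since -9 < 0, we have |-9| = -(-9) = 9, not -9.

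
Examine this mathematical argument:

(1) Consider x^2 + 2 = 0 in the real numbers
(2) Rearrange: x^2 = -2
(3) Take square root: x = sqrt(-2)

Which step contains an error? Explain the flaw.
Step 3: Take square root: x = sqrt(-2)

Step 3 takes the square root of -2, which is negative. In the real number system, the square root of a negative number is undefined. The equation x^2 + 2 = 0 has no real solutions. Square roots of negative numbers only exist in the complex numbers.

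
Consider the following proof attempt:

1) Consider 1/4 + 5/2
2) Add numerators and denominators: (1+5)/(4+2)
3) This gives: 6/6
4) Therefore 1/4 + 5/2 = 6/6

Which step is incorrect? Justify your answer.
Step 2: Add numerators and denominators: (1+5)/(4+2)

Step 2 incorrectly adds fractions by separately adding numerators and denominators. This is wrong. The correct method requires a common denominator: 1/4 + 5/2 = (1×2 + 5×4)/(4×2) = 22/8 = 11/4. The method used gives 6/6, which is different.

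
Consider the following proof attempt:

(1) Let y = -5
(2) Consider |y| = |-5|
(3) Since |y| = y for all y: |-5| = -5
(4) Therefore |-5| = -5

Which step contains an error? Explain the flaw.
Step 3: Since |y| = y for all y: |-5| = -5

Step 3 incorrectly states that |y| = y for all y. The correct definition is |y| = y when y >= 0, and |y| = -y when y < 0. Since -5 < 0, we have |-5| = -(-5) = 5, not -5.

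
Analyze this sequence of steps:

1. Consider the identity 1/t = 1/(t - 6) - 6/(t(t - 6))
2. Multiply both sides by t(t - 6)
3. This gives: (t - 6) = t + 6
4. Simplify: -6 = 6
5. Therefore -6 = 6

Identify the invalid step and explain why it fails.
Step 3: This gives: (t - 6) = t + 6

Step 3 makes a sign error when clearing denominators. Multiplying -6/(t(t - 6)) by t(t - 6) gives -6, not +6. The correct result is (t - 6) = t - 6, which is trivially true, not (t - 6) = t + 6. (Step 1 is a valid identity: 1/(t - 6) - 6/(t(t - 6)) = (t - 6)/(t(t - 6)) = 1/t.)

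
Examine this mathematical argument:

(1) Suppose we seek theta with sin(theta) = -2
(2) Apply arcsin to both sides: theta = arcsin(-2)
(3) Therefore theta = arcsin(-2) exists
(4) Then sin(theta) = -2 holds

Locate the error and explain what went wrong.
Step 2: Apply arcsin to both sides: theta = arcsin(-2)

Step 2 applies arcsin to -2. However, arcsin(x) is only defined for x in [-1, 1] because sin(theta) can only produce values in that range. Since |-2| > 1, arcsin(-2) is undefined. There is no angle whose sine equals -2.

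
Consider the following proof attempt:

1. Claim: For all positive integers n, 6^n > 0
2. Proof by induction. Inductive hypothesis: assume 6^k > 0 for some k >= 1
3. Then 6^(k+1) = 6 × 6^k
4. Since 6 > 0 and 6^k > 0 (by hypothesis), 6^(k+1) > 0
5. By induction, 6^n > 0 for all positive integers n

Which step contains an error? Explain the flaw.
Step 5: By induction, 6^n > 0 for all positive integers n

Step 5 concludes the proof by induction, but no base case was ever established. A valid induction proof requires: (1) a base case proving 6^1 > 0, and (2) an inductive step showing IF 6^k > 0 THEN 6^(k+1) > 0. Steps 2-4 correctly establish the inductive step, but without the base case the conclusion in step 5 does not follow.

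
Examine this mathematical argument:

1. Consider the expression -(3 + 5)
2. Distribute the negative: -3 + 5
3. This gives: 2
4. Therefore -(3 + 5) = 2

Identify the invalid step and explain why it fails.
Step 2: Distribute the negative: -3 + 5

Step 2 incorrectly distributes the negative sign. The correct distribution is -(3 + 5) = -3 - 5 = -8. The negative must be applied to both terms, not just the first. The error treats -(3 + 5) as -3 + 5, which equals 2 instead of -8.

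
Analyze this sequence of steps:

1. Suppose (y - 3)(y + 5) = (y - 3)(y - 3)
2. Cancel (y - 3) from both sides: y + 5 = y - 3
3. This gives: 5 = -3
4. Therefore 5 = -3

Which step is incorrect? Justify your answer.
Step 2: Cancel (y - 3) from both sides: y + 5 = y - 3

Step 2 cancels (y - 3) from both sides. This is only valid if (y - 3) ≠ 0, i.e., y ≠ 3. When y = 3, both sides equal zero regardless of the other factors. The correct approach requires considering y = 3 as a separate case.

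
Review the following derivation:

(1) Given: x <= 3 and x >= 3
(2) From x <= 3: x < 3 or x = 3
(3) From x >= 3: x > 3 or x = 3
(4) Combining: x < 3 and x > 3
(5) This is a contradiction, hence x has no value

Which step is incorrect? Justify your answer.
Step 4: Combining: x < 3 and x > 3

Step 4 incorrectly combines the conditions. From x <= 3 and x >= 3, the intersection is x = 3. The error treats the 'or' cases as 'and' requirements. The correct conclusion is that x = 3 is the unique solution, not that no solution exists.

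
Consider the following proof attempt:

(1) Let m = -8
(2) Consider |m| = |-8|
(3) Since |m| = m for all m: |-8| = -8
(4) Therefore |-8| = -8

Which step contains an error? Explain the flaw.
Step 3: Since |m| = m for all m: |-8| = -8

Step 3 incorrectly states that |m| = m for all m. The correct definition is |m| = m when m >= 0, and |m| = -m when m < 0. Since -8 < 0, we have |-8| = -(-8) = 8, not -8.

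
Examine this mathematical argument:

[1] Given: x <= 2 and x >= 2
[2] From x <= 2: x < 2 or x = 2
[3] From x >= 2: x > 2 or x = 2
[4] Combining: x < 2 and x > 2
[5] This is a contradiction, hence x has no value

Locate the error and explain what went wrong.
Step 4: Combining: x < 2 and x > 2

Step 4 incorrectly combines the conditions. From x <= 2 and x >= 2, the intersection is x = 2. The error treats the 'or' cases as 'and' requirements. The correct conclusion is that x = 2 is the unique solution, not that no solution exists.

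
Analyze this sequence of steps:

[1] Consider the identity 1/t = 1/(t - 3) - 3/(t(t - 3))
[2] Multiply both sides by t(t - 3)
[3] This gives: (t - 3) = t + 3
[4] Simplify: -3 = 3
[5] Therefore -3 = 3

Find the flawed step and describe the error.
Step 3: This gives: (t - 3) = t + 3

Step 3 makes a sign error when clearing denominators. Multiplying -3/(t(t - 3)) by t(t - 3) gives -3, not +3. The correct result is (t - 3) = t - 3, which is trivially true, not (t - 3) = t + 3. (Step 1 is a valid identity: 1/(t - 3) - 3/(t(t - 3)) = (t - 3)/(t(t - 3)) = 1/t.)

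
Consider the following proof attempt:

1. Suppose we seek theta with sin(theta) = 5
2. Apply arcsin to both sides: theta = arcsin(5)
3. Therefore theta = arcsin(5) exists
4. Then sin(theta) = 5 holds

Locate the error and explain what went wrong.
Step 2: Apply arcsin to both sides: theta = arcsin(5)

Step 2 applies arcsin to 5. However, arcsin(x) is only defined for x in [-1, 1] because sin(theta) can only produce values in that range. Since |5| > 1, arcsin(5) is undefined. There is no angle whose sine equals 5.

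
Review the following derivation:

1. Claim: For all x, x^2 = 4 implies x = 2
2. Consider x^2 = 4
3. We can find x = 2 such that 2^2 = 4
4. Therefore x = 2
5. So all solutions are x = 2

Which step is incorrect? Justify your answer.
Step 4: Therefore x = 2

Step 4 incorrectly concludes that x = 2 is the only solution. The proof shows that x = 2 is A solution (existence), but does not show it is the ONLY solution (uniqueness). In fact, x = -2 is also a solution since (-2)^2 = 4. Finding one solution doesn't prove there are no others.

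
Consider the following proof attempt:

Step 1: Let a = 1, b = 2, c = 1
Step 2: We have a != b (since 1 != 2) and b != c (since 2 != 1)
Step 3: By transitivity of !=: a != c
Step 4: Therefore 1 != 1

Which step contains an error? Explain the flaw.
Step 3: By transitivity of !=: a != c

Step 3 incorrectly applies transitivity to the '!=' relation. Transitivity states: if a R b and b R c, then a R c. However, '!=' is not transitive. Counterexample: 1 != 2 and 2 != 1, but 1 = 1 (both equal 1). Transitivity holds for relations like <, <=, =, but not for !=.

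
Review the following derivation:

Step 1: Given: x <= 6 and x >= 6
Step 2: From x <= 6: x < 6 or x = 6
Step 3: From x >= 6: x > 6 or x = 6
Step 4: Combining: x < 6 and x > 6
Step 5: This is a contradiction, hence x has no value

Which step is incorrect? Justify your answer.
Step 4: Combining: x < 6 and x > 6

Step 4 incorrectly combines the conditions. From x <= 6 and x >= 6, the intersection is x = 6. The error treats the 'or' cases as 'and' requirements. The correct conclusion is that x = 6 is the unique solution, not that no solution exists.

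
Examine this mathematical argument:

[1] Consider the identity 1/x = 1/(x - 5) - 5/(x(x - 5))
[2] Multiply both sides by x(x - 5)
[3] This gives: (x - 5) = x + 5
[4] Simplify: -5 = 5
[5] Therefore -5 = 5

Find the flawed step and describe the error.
Step 3: This gives: (x - 5) = x + 5

Step 3 makes a sign error when clearing denominators. Multiplying -5/(x(x - 5)) by x(x - 5) gives -5, not +5. The correct result is (x - 5) = x - 5, which is trivially true, not (x - 5) = x + 5. (Step 1 is a valid identity: 1/(x - 5) - 5/(x(x - 5)) = (x - 5)/(x(x - 5)) = 1/x.)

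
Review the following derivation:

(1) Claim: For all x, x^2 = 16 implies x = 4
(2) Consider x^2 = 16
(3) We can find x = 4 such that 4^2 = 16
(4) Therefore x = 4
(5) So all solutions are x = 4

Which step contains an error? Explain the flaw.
Step 4: Therefore x = 4

Step 4 incorrectly concludes that x = 4 is the only solution. The proof shows that x = 4 is A solution (existence), but does not show it is the ONLY solution (uniqueness). In fact, x = -4 is also a solution since (-4)^2 = 16. Finding one solution doesn't prove there are no others.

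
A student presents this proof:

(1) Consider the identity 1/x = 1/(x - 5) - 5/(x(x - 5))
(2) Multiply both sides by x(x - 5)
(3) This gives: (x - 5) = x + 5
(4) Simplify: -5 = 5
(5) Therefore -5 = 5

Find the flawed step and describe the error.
Step 3: This gives: (x - 5) = x + 5

Step 3 makes a sign error when clearing denominators. Multiplying -5/(x(x - 5)) by x(x - 5) gives -5, not +5. The correct result is (x - 5) = x - 5, which is trivially true, not (x - 5) = x + 5. (Step 1 is a valid identity: 1/(x - 5) - 5/(x(x - 5)) = (x - 5)/(x(x - 5)) = 1/x.)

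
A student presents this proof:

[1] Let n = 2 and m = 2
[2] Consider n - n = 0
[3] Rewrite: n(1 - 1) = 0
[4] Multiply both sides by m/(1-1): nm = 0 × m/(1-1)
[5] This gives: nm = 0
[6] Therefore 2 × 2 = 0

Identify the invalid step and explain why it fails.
Step 4: Multiply both sides by m/(1-1): nm = 0 × m/(1-1)

Step 4 multiplies both sides by m/(1-1). However, 1-1 = 0, so this is multiplication by m/0, which is undefined. We cannot multiply by an undefined expression.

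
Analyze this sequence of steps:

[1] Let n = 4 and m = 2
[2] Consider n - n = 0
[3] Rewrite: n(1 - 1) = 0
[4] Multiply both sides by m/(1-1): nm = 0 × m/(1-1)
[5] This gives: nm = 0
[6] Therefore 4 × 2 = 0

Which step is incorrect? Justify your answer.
Step 4: Multiply both sides by m/(1-1): nm = 0 × m/(1-1)

Step 4 multiplies both sides by m/(1-1). However, 1-1 = 0, so this is multiplication by m/0, which is undefined. We cannot multiply by an undefined expression.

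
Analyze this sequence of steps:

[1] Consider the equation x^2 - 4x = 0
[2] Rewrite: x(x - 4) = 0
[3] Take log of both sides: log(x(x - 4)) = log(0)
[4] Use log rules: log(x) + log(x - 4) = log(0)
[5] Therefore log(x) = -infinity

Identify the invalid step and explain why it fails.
Step 3: Take log of both sides: log(x(x - 4)) = log(0)

Step 3 takes the logarithm of both sides, resulting in log(0) on the right side. The logarithm is only defined for positive numbers; log(0) is undefined (approaches negative infinity). This operation is invalid.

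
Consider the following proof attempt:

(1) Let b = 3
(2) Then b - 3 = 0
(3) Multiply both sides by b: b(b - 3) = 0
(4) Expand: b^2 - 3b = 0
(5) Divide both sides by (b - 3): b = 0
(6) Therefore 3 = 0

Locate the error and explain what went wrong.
Step 5: Divide both sides by (b - 3): b = 0

Step 5 divides both sides by (b - 3). However, since b = 3, we have (b - 3) = 0. Division by zero is undefined, making this step invalid.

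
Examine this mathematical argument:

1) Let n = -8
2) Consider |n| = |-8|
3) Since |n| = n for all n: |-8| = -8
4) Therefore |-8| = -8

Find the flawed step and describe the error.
Step 3: Since |n| = n for all n: |-8| = -8

Step 3 incorrectly states that |n| = n for all n. The correct definition is |n| = n when n >= 0, and |n| = -n when n < 0. Since -8 < 0, we have |-8| = -(-8) = 8, not -8.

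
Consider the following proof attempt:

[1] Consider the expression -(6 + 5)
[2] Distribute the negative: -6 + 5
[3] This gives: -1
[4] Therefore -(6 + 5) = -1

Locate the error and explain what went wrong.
Step 2: Distribute the negative: -6 + 5

Step 2 incorrectly distributes the negative sign. The correct distribution is -(6 + 5) = -6 - 5 = -11. The negative must be applied to both terms, not just the first. The error treats -(6 + 5) as -6 + 5, which equals -1 instead of -11.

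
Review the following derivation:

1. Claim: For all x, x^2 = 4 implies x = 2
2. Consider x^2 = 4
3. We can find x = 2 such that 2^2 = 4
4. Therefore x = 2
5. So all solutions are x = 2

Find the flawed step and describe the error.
Step 4: Therefore x = 2

Step 4 incorrectly concludes that x = 2 is the only solution. The proof shows that x = 2 is A solution (existence), but does not show it is the ONLY solution (uniqueness). In fact, x = -2 is also a solution since (-2)^2 = 4. Finding one solution doesn't prove there are no others.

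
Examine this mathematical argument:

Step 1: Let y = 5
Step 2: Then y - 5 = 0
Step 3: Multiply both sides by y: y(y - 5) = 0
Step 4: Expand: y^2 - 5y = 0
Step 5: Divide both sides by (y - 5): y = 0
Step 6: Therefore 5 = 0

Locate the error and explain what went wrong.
Step 5: Divide both sides by (y - 5): y = 0

Step 5 divides both sides by (y - 5). However, since y = 5, we have (y - 5) = 0. Division by zero is undefined, making this step invalid.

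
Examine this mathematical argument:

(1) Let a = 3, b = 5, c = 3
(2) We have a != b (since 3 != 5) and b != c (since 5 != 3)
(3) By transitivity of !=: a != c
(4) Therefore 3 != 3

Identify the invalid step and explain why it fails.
Step 3: By transitivity of !=: a != c

Step 3 incorrectly applies transitivity to the '!=' relation. Transitivity states: if a R b and b R c, then a R c. However, '!=' is not transitive. Counterexample: 3 != 5 and 5 != 3, but 3 = 3 (both equal 3). Transitivity holds for relations like <, <=, =, but not for !=.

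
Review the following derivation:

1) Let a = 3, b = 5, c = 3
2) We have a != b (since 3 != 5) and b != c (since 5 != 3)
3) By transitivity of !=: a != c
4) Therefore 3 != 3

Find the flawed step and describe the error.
Step 3: By transitivity of !=: a != c

Step 3 incorrectly applies transitivity to the '!=' relation. Transitivity states: if a R b and b R c, then a R c. However, '!=' is not transitive. Counterexample: 3 != 5 and 5 != 3, but 3 = 3 (both equal 3). Transitivity holds for relations like <, <=, =, but not for !=.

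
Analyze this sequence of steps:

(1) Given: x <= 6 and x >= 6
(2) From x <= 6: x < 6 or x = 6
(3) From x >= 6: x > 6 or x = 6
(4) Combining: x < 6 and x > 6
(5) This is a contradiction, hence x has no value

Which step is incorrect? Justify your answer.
Step 4: Combining: x < 6 and x > 6

Step 4 incorrectly combines the conditions. From x <= 6 and x >= 6, the intersection is x = 6. The error treats the 'or' cases as 'and' requirements. The correct conclusion is that x = 6 is the unique solution, not that no solution exists.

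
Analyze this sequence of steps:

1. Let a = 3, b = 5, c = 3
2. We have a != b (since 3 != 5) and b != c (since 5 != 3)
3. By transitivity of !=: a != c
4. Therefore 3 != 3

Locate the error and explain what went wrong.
Step 3: By transitivity of !=: a != c

Step 3 incorrectly applies transitivity to the '!=' relation. Transitivity states: if a R b and b R c, then a R c. However, '!=' is not transitive. Counterexample: 3 != 5 and 5 != 3, but 3 = 3 (both equal 3). Transitivity holds for relations like <, <=, =, but not for !=.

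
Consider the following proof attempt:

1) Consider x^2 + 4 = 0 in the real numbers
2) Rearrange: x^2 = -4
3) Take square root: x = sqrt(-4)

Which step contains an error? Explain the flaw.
Step 3: Take square root: x = sqrt(-4)

Step 3 takes the square root of -4, which is negative. In the real number system, the square root of a negative number is undefined. The equation x^2 + 4 = 0 has no real solutions. Square roots of negative numbers only exist in the complex numbers.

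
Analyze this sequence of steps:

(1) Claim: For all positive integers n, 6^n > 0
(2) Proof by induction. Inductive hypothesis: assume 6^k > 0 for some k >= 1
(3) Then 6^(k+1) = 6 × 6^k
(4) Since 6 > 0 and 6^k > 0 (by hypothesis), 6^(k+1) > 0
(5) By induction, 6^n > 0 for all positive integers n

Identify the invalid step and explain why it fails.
Step 5: By induction, 6^n > 0 for all positive integers n

Step 5 concludes the proof by induction, but no base case was ever established. A valid induction proof requires: (1) a base case proving 6^1 > 0, and (2) an inductive step showing IF 6^k > 0 THEN 6^(k+1) > 0. Steps 2-4 correctly establish the inductive step, but without the base case the conclusion in step 5 does not follow.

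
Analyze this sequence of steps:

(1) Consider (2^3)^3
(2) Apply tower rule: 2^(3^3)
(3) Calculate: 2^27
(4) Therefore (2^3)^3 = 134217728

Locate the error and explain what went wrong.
Step 2: Apply tower rule: 2^(3^3)

Step 2 incorrectly states that (a^b)^c = a^(b^c). The correct rule is (a^b)^c = a^(b×c). The actual value is (2^3)^3 = 2^9 = 512, not 2^27 = 134217728.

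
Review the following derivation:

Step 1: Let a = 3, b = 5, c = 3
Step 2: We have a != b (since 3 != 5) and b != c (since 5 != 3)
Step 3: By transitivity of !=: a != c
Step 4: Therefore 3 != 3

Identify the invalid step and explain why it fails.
Step 3: By transitivity of !=: a != c

Step 3 incorrectly applies transitivity to the '!=' relation. Transitivity states: if a R b and b R c, then a R c. However, '!=' is not transitive. Counterexample: 3 != 5 and 5 != 3, but 3 = 3 (both equal 3). Transitivity holds for relations like <, <=, =, but not for !=.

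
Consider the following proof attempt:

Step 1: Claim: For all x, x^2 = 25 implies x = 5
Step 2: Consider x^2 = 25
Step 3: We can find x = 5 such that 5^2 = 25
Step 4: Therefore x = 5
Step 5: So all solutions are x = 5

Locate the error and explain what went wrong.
Step 4: Therefore x = 5

Step 4 incorrectly concludes that x = 5 is the only solution. The proof shows that x = 5 is A solution (existence), but does not show it is the ONLY solution (uniqueness). In fact, x = -5 is also a solution since (-5)^2 = 25. Finding one solution doesn't prove there are no others.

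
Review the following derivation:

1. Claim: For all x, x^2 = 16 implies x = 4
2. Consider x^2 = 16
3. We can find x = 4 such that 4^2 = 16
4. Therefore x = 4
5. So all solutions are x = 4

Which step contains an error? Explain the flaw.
Step 4: Therefore x = 4

Step 4 incorrectly concludes that x = 4 is the only solution. The proof shows that x = 4 is A solution (existence), but does not show it is the ONLY solution (uniqueness). In fact, x = -4 is also a solution since (-4)^2 = 16. Finding one solution doesn't prove there are no others.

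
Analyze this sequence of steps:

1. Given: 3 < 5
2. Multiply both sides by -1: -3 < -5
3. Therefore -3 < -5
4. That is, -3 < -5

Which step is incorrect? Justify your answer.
Step 2: Multiply both sides by -1: -3 < -5

Step 2 multiplies both sides by -1 but fails to reverse the inequality sign. When multiplying (or dividing) an inequality by a negative number, the direction must be reversed. Since 3 < 5, we should get -3 > -5, i.e., -3 > -5.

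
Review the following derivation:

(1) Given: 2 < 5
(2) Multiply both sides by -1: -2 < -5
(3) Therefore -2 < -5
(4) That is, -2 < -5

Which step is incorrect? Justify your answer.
Step 2: Multiply both sides by -1: -2 < -5

Step 2 multiplies both sides by -1 but fails to reverse the inequality sign. When multiplying (or dividing) an inequality by a negative number, the direction must be reversed. Since 2 < 5, we should get -2 > -5, i.e., -2 > -5.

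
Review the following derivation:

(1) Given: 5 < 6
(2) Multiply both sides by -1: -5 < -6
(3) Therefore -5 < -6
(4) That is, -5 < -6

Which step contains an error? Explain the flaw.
Step 2: Multiply both sides by -1: -5 < -6

Step 2 multiplies both sides by -1 but fails to reverse the inequality sign. When multiplying (or dividing) an inequality by a negative number, the direction must be reversed. Since 5 < 6, we should get -5 > -6, i.e., -5 > -6.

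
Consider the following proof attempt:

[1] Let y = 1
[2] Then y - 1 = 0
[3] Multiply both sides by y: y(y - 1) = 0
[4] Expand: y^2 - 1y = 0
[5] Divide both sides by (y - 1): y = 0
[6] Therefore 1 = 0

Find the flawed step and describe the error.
Step 5: Divide both sides by (y - 1): y = 0

Step 5 divides both sides by (y - 1). However, since y = 1, we have (y - 1) = 0. Division by zero is undefined, making this step invalid.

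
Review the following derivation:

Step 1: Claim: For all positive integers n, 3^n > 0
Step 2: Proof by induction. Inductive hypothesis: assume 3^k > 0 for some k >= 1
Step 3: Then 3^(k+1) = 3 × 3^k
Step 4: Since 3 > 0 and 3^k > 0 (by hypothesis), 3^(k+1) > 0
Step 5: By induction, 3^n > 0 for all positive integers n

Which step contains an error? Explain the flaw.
Step 5: By induction, 3^n > 0 for all positive integers n

Step 5 concludes the proof by induction, but no base case was ever established. A valid induction proof requires: (1) a base case proving 3^1 > 0, and (2) an inductive step showing IF 3^k > 0 THEN 3^(k+1) > 0. Steps 2-4 correctly establish the inductive step, but without the base case the conclusion in step 5 does not follow.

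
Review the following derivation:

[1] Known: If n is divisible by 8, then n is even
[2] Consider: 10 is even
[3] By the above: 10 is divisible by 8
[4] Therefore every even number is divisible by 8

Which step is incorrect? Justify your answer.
Step 3: By the above: 10 is divisible by 8

Step 3 commits the fallacy of affirming the consequent. The known fact 'divisible by 8 → even' does NOT imply 'even → divisible by 8'. That would be the converse, which is false. For example, 10 is even but 10 ÷ 8 = 1.25, which is not an integer.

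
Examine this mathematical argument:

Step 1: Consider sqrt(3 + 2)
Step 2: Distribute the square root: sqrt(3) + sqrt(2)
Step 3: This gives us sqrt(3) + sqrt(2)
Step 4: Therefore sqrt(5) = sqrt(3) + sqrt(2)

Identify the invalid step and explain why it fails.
Step 2: Distribute the square root: sqrt(3) + sqrt(2)

Step 2 incorrectly 'distributes' the square root over addition. The square root function does not distribute: sqrt(a + b) ≠ sqrt(a) + sqrt(b). In fact, sqrt(3 + 2) = sqrt(5) ≈ 2.2361, while sqrt(3) + sqrt(2) ≈ 3.1463.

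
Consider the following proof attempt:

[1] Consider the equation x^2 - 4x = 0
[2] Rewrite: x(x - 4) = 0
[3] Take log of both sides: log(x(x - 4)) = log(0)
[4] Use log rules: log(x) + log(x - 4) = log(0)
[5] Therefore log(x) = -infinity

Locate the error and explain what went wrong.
Step 3: Take log of both sides: log(x(x - 4)) = log(0)

Step 3 takes the logarithm of both sides, resulting in log(0) on the right side. The logarithm is only defined for positive numbers; log(0) is undefined (approaches negative infinity). This operation is invalid.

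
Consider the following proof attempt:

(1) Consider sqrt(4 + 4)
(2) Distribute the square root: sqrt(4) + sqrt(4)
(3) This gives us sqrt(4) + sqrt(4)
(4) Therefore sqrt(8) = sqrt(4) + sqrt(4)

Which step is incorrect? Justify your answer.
Step 2: Distribute the square root: sqrt(4) + sqrt(4)

Step 2 incorrectly 'distributes' the square root over addition. The square root function does not distribute: sqrt(a + b) ≠ sqrt(a) + sqrt(b). In fact, sqrt(4 + 4) = sqrt(8) ≈ 2.8284, while sqrt(4) + sqrt(4) ≈ 4.0000.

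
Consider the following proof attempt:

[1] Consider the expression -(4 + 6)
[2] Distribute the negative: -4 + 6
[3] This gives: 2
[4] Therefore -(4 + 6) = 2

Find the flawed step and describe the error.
Step 2: Distribute the negative: -4 + 6

Step 2 incorrectly distributes the negative sign. The correct distribution is -(4 + 6) = -4 - 6 = -10. The negative must be applied to both terms, not just the first. The error treats -(4 + 6) as -4 + 6, which equals 2 instead of -10.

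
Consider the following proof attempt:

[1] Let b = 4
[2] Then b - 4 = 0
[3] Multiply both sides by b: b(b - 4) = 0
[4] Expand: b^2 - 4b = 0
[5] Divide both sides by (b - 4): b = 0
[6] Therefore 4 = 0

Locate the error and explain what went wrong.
Step 5: Divide both sides by (b - 4): b = 0

Step 5 divides both sides by (b - 4). However, since b = 4, we have (b - 4) = 0. Division by zero is undefined, making this step invalid.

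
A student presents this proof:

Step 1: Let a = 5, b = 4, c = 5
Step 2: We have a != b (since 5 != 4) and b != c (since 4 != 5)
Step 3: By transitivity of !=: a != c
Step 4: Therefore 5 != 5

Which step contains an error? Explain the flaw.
Step 3: By transitivity of !=: a != c

Step 3 incorrectly applies transitivity to the '!=' relation. Transitivity states: if a R b and b R c, then a R c. However, '!=' is not transitive. Counterexample: 5 != 4 and 4 != 5, but 5 = 5 (both equal 5). Transitivity holds for relations like <, <=, =, but not for !=.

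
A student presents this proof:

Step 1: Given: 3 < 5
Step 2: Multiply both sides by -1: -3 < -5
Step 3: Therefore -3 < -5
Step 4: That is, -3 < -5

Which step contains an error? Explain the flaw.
Step 2: Multiply both sides by -1: -3 < -5

Step 2 multiplies both sides by -1 but fails to reverse the inequality sign. When multiplying (or dividing) an inequality by a negative number, the direction must be reversed. Since 3 < 5, we should get -3 > -5, i.e., -3 > -5.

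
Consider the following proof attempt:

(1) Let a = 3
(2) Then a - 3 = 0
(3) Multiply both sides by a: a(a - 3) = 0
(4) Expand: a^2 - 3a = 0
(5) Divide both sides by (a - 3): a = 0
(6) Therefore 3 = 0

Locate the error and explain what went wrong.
Step 5: Divide both sides by (a - 3): a = 0

Step 5 divides both sides by (a - 3). However, since a = 3, we have (a - 3) = 0. Division by zero is undefined, making this step invalid.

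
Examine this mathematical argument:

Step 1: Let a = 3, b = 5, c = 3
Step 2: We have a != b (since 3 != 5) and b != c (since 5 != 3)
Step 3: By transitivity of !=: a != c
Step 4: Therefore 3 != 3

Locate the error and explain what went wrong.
Step 3: By transitivity of !=: a != c

Step 3 incorrectly applies transitivity to the '!=' relation. Transitivity states: if a R b and b R c, then a R c. However, '!=' is not transitive. Counterexample: 3 != 5 and 5 != 3, but 3 = 3 (both equal 3). Transitivity holds for relations like <, <=, =, but not for !=.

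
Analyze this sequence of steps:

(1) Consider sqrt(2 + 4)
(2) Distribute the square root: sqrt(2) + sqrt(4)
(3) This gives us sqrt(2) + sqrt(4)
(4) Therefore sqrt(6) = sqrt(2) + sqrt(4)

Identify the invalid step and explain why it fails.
Step 2: Distribute the square root: sqrt(2) + sqrt(4)

Step 2 incorrectly 'distributes' the square root over addition. The square root function does not distribute: sqrt(a + b) ≠ sqrt(a) + sqrt(b). In fact, sqrt(2 + 4) = sqrt(6) ≈ 2.4495, while sqrt(2) + sqrt(4) ≈ 3.4142.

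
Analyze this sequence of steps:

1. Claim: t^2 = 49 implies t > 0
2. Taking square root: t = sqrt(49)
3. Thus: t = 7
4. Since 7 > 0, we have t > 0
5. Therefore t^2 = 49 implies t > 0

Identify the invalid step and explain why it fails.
Step 2: Taking square root: t = sqrt(49)

Step 2 takes the square root and assumes the positive root only. The equation t^2 = 49 actually has two solutions: t = 7 and t = -7. The proof silently assumes t > 0 without justification, then uses this assumption to conclude t > 0, which is circular. The counterexample t = -7 shows the claim is false.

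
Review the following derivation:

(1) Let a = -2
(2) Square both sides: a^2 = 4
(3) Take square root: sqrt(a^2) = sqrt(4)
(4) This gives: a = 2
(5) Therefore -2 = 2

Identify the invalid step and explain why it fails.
Step 4: This gives: a = 2

Step 4 incorrectly states that sqrt(a^2) = a. The correct identity is sqrt(a^2) = |a|. Since a = -2 < 0, we have sqrt(a^2) = |-2| = 2, not a = -2.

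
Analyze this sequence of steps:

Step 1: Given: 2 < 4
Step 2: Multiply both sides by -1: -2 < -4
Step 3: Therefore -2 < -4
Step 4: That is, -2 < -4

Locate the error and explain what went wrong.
Step 2: Multiply both sides by -1: -2 < -4

Step 2 multiplies both sides by -1 but fails to reverse the inequality sign. When multiplying (or dividing) an inequality by a negative number, the direction must be reversed. Since 2 < 4, we should get -2 > -4, i.e., -2 > -4.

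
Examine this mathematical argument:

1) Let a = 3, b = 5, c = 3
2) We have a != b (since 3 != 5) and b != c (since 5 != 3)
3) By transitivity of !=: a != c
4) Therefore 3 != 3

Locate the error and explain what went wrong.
Step 3: By transitivity of !=: a != c

Step 3 incorrectly applies transitivity to the '!=' relation. Transitivity states: if a R b and b R c, then a R c. However, '!=' is not transitive. Counterexample: 3 != 5 and 5 != 3, but 3 = 3 (both equal 3). Transitivity holds for relations like <, <=, =, but not for !=.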